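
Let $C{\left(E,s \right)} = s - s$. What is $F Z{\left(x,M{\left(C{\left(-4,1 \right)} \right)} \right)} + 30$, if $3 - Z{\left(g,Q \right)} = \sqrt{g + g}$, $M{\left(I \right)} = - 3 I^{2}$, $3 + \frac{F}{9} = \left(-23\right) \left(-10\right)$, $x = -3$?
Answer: $6159 - 2043 i \sqrt{6} \approx 6159.0 - 5004.3 i$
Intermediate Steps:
$C{\left(E,s \right)} = 0$
$F = 2043$ ($F = -27 + 9 \left(\left(-23\right) \left(-10\right)\right) = -27 + 9 \cdot 230 = -27 + 2070 = 2043$)
$Z{\left(g,Q \right)} = 3 - \sqrt{2} \sqrt{g}$ ($Z{\left(g,Q \right)} = 3 - \sqrt{g + g} = 3 - \sqrt{2 g} = 3 - \sqrt{2} \sqrt{g}$)
$F Z{\left(x,M{\left(C{\left(-4,1 \right)} \right)} \right)} + 30 = 2043 \left(3 - \sqrt{2} \sqrt{-3}\right) + 30 = 2043 \left(3 - \sqrt{2} i \sqrt{3}\right) + 30 = 2043 \left(3 - i \sqrt{6}\right) + 30 = \left(6129 - 2043 i \sqrt{6}\right) + 30 = 6159 - 2043 i \sqrt{6}$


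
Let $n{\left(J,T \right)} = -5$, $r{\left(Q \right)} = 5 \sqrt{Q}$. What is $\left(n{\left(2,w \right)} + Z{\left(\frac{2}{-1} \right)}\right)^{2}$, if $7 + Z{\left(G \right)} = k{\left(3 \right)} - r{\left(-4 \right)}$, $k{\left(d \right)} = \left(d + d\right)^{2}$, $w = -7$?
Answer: $476 - 480 i \approx 476.0 - 480.0 i$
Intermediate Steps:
$k{\left(d \right)} = 4 d^{2}$ ($k{\left(d \right)} = \left(2 d\right)^{2} = 4 d^{2}$)
$Z{\left(G \right)} = 29 - 10 i$ ($Z{\left(G \right)} = -7 + \left(4 \cdot 3^{2} - 5 \sqrt{-4}\right) = -7 + \left(4 \cdot 9 - 5 \cdot 2 i\right) = -7 + \left(36 - 10 i\right) = 29 - 10 i$)
$\left(n{\left(2,w \right)} + Z{\left(\frac{2}{-1} \right)}\right)^{2} = \left(-5 + \left(29 - 10 i\right)\right)^{2} = \left(24 - 10 i\right)^{2}$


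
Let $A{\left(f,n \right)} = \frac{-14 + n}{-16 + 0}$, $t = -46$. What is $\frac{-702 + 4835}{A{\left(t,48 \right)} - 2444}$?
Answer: $- \frac{33064}{19569} \approx -1.6896$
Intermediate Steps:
$A{\left(f,n \right)} = \frac{7}{8} - \frac{n}{16}$ ($A{\left(f,n \right)} = \frac{-14 + n}{-16} = \left(-14 + n\right) \left(- \frac{1}{16}\right) = \frac{7}{8} - \frac{n}{16}$)
$\frac{-702 + 4835}{A{\left(t,48 \right)} - 2444} = \frac{-702 + 4835}{\left(\frac{7}{8} - 3\right) - 2444} = \frac{4133}{\left(\frac{7}{8} - 3\right) - 2444} = \frac{4133}{- \frac{17}{8} - 2444} = \frac{4133}{- \frac{19569}{8}} = 4133 \left(- \frac{8}{19569}\right) = - \frac{33064}{19569}$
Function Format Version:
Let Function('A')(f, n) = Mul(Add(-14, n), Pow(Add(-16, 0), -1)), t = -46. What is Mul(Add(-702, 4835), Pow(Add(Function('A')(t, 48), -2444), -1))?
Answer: Rational(-33064, 19569) ≈ -1.6896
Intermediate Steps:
Function('A')(f, n) = Add(Rational(7, 8), Mul(Rational(-1, 16), n)) (Function('A')(f, n) = Mul(Add(-14, n), Pow(-16, -1)) = Mul(Add(-14, n), Rational(-1, 16)) = Add(Rational(7, 8), Mul(Rational(-1, 16), n)))
Mul(Add(-702, 4835), Pow(Add(Function('A')(t, 48), -2444), -1)) = Mul(Add(-702, 4835), Pow(Add(Add(Rational(7, 8), Mul(Rational(-1, 16), 48)), -2444), -1)) = Mul(4133, Pow(Add(Add(Rational(7, 8), -3), -2444), -1)) = Mul(4133, Pow(Add(Rational(-17, 8), -2444), -1)) = Mul(4133, Pow(Rational(-19569, 8), -1)) = Mul(4133, Rational(-8, 19569)) = Rational(-33064, 19569)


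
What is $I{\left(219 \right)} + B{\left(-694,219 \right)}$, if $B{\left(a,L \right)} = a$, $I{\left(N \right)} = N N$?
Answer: $47267$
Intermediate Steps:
$I{\left(N \right)} = N^{2}$
$I{\left(219 \right)} + B{\left(-694,219 \right)} = 219^{2} - 694 = 47961 - 694 = 47267$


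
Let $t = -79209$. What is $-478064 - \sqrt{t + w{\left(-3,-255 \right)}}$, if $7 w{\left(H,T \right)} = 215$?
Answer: $-478064 - \frac{2 i \sqrt{969934}}{7} \approx -4.7806 \cdot 10^{5} - 281.39 i$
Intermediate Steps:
$w{\left(H,T \right)} = \frac{215}{7}$ ($w{\left(H,T \right)} = \frac{1}{7} \cdot 215 = \frac{215}{7}$)
$-478064 - \sqrt{t + w{\left(-3,-255 \right)}} = -478064 - \sqrt{-79209 + \frac{215}{7}} = -478064 - \sqrt{- \frac{554248}{7}} = -478064 - \frac{2 i \sqrt{969934}}{7}$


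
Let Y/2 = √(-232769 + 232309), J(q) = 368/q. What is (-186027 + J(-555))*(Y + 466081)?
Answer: -48120697371593/555 - 412981412*I*√115/555 ≈ -8.6704e+10 - 7.9797e+6*I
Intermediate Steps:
Y = 4*I*√115 (Y = 2*√(-232769 + 232309) = 2*√(-460) = 2*(2*I*√115) = 4*I*√115 ≈ 42.895*I)
(-186027 + J(-555))*(Y + 466081) = (-186027 + 368/(-555))*(4*I*√115 + 466081) = (-186027 + 368*(-1/555))*(466081 + 4*I*√115) = (-186027 - 368/555)*(466081 + 4*I*√115) = -103245353*(466081 + 4*I*√115)/555 = -48120697371593/555 - 412981412*I*√115/555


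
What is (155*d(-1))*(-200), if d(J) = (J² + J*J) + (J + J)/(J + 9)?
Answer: -54250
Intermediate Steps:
d(J) = 2*J² + 2*J/(9 + J) (d(J) = (J² + J²) + (2*J)/(9 + J) = 2*J² + 2*J/(9 + J))
(155*d(-1))*(-200) = (155*(2*(-1)*(1 + (-1)² + 9*(-1))/(9 - 1)))*(-200) = (155*(2*(-1)*(1 + 1 - 9)/8))*(-200) = (155*(2*(-1)*(⅛)*(-7)))*(-200) = (155*(7/4))*(-200) = (1085/4)*(-200) = -54250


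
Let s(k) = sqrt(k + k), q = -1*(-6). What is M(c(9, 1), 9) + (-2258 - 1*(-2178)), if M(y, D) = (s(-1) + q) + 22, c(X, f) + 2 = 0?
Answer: -52 + I*sqrt(2) ≈ -52.0 + 1.4142*I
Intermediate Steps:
q = 6
c(X, f) = -2 (c(X, f) = -2 + 0 = -2)
s(k) = sqrt(2)*sqrt(k) (s(k) = sqrt(2*k) = sqrt(2)*sqrt(k))
M(y, D) = 28 + I*sqrt(2) (M(y, D) = (sqrt(2)*sqrt(-1) + 6) + 22 = (sqrt(2)*I + 6) + 22 = (I*sqrt(2) + 6) + 22 = (6 + I*sqrt(2)) + 22 = 28 + I*sqrt(2))
M(c(9, 1), 9) + (-2258 - 1*(-2178)) = (28 + I*sqrt(2)) + (-2258 - 1*(-2178)) = (28 + I*sqrt(2)) + (-2258 + 2178) = (28 + I*sqrt(2)) - 80 = -52 + I*sqrt(2)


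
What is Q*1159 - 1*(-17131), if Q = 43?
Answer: 66968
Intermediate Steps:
Q*1159 - 1*(-17131) = 43*1159 - 1*(-17131) = 49837 + 17131 = 66968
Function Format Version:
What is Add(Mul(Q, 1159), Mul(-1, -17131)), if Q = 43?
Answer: 66968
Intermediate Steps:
Add(Mul(Q, 1159), Mul(-1, -17131)) = Add(Mul(43, 1159), Mul(-1, -17131)) = Add(49837, 17131) = 66968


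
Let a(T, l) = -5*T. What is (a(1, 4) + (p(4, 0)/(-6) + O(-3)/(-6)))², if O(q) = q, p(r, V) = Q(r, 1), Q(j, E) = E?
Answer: 196/9 ≈ 21.778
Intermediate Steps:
p(r, V) = 1
(a(1, 4) + (p(4, 0)/(-6) + O(-3)/(-6)))² = (-5*1 + (1/(-6) - 3/(-6)))² = (-5 + (1*(-⅙) - 3*(-⅙)))² = (-5 + (-⅙ + ½))² = (-5 + ⅓)² = (-14/3)² = 196/9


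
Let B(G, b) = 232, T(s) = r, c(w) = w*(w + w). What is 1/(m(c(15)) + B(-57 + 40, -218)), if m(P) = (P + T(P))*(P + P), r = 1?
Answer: 1/406132 ≈ 2.4623e-6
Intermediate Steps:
c(w) = 2*w² (c(w) = w*(2*w) = 2*w²)
T(s) = 1
m(P) = 2*P*(1 + P) (m(P) = (P + 1)*(P + P) = (1 + P)*(2*P) = 2*P*(1 + P))
1/(m(c(15)) + B(-57 + 40, -218)) = 1/(2*(2*15²)*(1 + 2*15²) + 232) = 1/(2*(2*225)*(1 + 2*225) + 232) = 1/(2*450*(1 + 450) + 232) = 1/(2*450*451 + 232) = 1/(405900 + 232) = 1/406132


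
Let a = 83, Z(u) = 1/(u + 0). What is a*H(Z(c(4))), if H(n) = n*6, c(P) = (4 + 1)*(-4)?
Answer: -249/10 ≈ -24.900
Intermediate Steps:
c(P) = -20 (c(P) = 5*(-4) = -20)
Z(u) = 1/u
H(n) = 6*n
a*H(Z(c(4))) = 83*(6/(-20)) = 83*(6*(-1/20)) = 83*(-3/10) = -249/10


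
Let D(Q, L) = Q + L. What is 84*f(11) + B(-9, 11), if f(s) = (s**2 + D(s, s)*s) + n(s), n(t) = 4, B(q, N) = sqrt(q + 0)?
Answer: 30828 + 3*I ≈ 30828.0 + 3.0*I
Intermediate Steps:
B(q, N) = sqrt(q)
D(Q, L) = L + Q
f(s) = 4 + 3*s**2 (f(s) = (s**2 + (s + s)*s) + 4 = (s**2 + (2*s)*s) + 4 = (s**2 + 2*s**2) + 4 = 3*s**2 + 4 = 4 + 3*s**2)
84*f(11) + B(-9, 11) = 84*(4 + 3*11**2) + sqrt(-9) = 84*(4 + 3*121) + 3*I = 84*(4 + 363) + 3*I = 84*367 + 3*I = 30828 + 3*I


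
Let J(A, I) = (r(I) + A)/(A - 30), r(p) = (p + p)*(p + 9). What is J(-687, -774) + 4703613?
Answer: 1123768996/239 ≈ 4.7020e+6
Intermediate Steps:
r(p) = 2*p*(9 + p) (r(p) = (2*p)*(9 + p) = 2*p*(9 + p))
J(A, I) = (A + 2*I*(9 + I))/(-30 + A) (J(A, I) = (2*I*(9 + I) + A)/(A - 30) = (A + 2*I*(9 + I))/(-30 + A))
J(-687, -774) + 4703613 = (-687 + 2*(-774)*(9 - 774))/(-30 - 687) + 4703613 = (-687 + 2*(-774)*(-765))/(-717) + 4703613 = -(-687 + 1184220)/717 + 4703613 = -1/717*1183533 + 4703613 = -394511/239 + 4703613 = 1123768996/239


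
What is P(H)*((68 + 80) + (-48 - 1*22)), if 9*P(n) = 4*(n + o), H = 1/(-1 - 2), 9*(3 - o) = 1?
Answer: 2392/27 ≈ 88.593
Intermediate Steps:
o = 26/9 (o = 3 - ⅑*1 = 3 - ⅑ = 26/9 ≈ 2.8889)
H = -⅓ (H = 1/(-3) = -⅓ ≈ -0.33333)
P(n) = 104/81 + 4*n/9 (P(n) = (4*(n + 26/9))/9 = (4*(26/9 + n))/9 = (104/9 + 4*n)/9 = 104/81 + 4*n/9)
P(H)*((68 + 80) + (-48 - 1*22)) = (104/81 + (4/9)*(-⅓))*((68 + 80) + (-48 - 1*22)) = (104/81 - 4/27)*(148 + (-48 - 22)) = 92*(148 - 70)/81 = (92/81)*78 = 2392/27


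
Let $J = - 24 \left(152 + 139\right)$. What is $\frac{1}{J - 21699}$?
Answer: $- \frac{1}{28683} \approx -3.4864 \cdot 10^{-5}$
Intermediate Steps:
$J = -6984$ ($J = \left(-24\right) 291 = -6984$)
$\frac{1}{J - 21699} = \frac{1}{-6984 - 21699} = \frac{1}{-28683} = - \frac{1}{28683}$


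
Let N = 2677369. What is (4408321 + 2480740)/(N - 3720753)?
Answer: -6889061/1043384 ≈ -6.6026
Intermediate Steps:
(4408321 + 2480740)/(N - 3720753) = (4408321 + 2480740)/(2677369 - 3720753) = 6889061/(-1043384) = 6889061*(-1/1043384) = -6889061/1043384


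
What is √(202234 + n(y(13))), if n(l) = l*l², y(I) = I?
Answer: √204431 ≈ 452.14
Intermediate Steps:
n(l) = l³
√(202234 + n(y(13))) = √(202234 + 13³) = √(202234 + 2197) = √204431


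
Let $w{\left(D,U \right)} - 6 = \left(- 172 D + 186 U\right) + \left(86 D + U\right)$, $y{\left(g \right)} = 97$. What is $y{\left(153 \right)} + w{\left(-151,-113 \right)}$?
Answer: $-8042$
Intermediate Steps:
$w{\left(D,U \right)} = 6 - 86 D + 187 U$ ($w{\left(D,U \right)} = 6 + \left(\left(- 172 D + 186 U\right) + \left(86 D + U\right)\right) = 6 + \left(\left(- 172 D + 186 U\right) + \left(U + 86 D\right)\right) = 6 - \left(- 187 U + 86 D\right) = 6 - 86 D + 187 U$)
$y{\left(153 \right)} + w{\left(-151,-113 \right)} = 97 + \left(6 - -12986 + 187 \left(-113\right)\right) = 97 + \left(6 + 12986 - 21131\right) = 97 - 8139 = -8042$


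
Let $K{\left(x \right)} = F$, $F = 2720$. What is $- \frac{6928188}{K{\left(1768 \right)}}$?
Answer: $- \frac{1732047}{680} \approx -2547.1$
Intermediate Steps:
$K{\left(x \right)} = 2720$
$- \frac{6928188}{K{\left(1768 \right)}} = - \frac{6928188}{2720} = \left(-6928188\right) \frac{1}{2720} = - \frac{1732047}{680}$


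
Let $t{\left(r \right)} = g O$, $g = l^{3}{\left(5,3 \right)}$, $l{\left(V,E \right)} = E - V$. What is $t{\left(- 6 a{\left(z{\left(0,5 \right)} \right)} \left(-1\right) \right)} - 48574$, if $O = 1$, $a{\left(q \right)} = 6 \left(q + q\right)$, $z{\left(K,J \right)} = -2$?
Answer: $-48582$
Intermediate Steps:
$a{\left(q \right)} = 12 q$ ($a{\left(q \right)} = 6 \cdot 2 q = 12 q$)
$g = -8$ ($g = \left(3 - 5\right)^{3} = \left(-2\right)^{3} = -8$)
$t{\left(r \right)} = -8$ ($t{\left(r \right)} = \left(-8\right) 1 = -8$)
$t{\left(- 6 a{\left(z{\left(0,5 \right)} \right)} \left(-1\right) \right)} - 48574 = -8 - 48574 = -48582$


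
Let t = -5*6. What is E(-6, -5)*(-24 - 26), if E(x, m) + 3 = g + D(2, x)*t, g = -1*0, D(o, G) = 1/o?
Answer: 900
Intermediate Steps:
D(o, G) = 1/o
t = -30
g = 0
E(x, m) = -18 (E(x, m) = -3 + (0 - 30/2) = -3 + (0 + (½)*(-30)) = -3 + (0 - 15) = -3 - 15 = -18)
E(-6, -5)*(-24 - 26) = -18*(-24 - 26) = -18*(-50) = 900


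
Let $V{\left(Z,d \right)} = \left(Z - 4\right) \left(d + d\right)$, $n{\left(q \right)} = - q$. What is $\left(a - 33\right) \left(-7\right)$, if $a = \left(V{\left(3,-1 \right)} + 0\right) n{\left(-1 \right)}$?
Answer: $217$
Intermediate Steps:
$V{\left(Z,d \right)} = 2 d \left(-4 + Z\right)$ ($V{\left(Z,d \right)} = \left(-4 + Z\right) 2 d = 2 d \left(-4 + Z\right)$)
$a = 2$ ($a = \left(2 \left(-1\right) \left(-4 + 3\right) + 0\right) \left(\left(-1\right) \left(-1\right)\right) = \left(2 \left(-1\right) \left(-1\right) + 0\right) 1 = \left(2 + 0\right) 1 = 2 \cdot 1 = 2$)
$\left(a - 33\right) \left(-7\right) = \left(2 - 33\right) \left(-7\right) = \left(-31\right) \left(-7\right) = 217$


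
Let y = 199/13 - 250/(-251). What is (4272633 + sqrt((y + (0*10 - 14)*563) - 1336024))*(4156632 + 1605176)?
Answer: 24618091000464 + 443216*I*sqrt(14308620713777)/251 ≈ 2.4618e+13 + 6.6794e+9*I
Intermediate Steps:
y = 53199/3263 (y = 199*(1/13) - 250*(-1/251) = 199/13 + 250/251 = 53199/3263 ≈ 16.304)
(4272633 + sqrt((y + (0*10 - 14)*563) - 1336024))*(4156632 + 1605176) = (4272633 + sqrt((53199/3263 + (0*10 - 14)*563) - 1336024))*(4156632 + 1605176) = (4272633 + sqrt((53199/3263 + (0 - 14)*563) - 1336024))*5761808 = (4272633 + sqrt((53199/3263 - 14*563) - 1336024))*5761808 = (4272633 + sqrt((53199/3263 - 7882) - 1336024))*5761808 = (4272633 + sqrt(-25665767/3263 - 1336024))*5761808 = (4272633 + sqrt(-4385112079/3263))*5761808 = (4272633 + I*sqrt(14308620713777)/3263)*5761808 = 24618091000464 + 443216*I*sqrt(14308620713777)/251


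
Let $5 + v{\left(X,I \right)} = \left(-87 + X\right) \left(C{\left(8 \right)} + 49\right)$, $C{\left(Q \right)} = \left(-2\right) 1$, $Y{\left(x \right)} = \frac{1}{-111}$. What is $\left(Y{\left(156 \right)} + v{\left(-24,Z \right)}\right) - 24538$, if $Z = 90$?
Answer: $- \frac{3303361}{111} \approx -29760.0$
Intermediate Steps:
$Y{\left(x \right)} = - \frac{1}{111}$
$C{\left(Q \right)} = -2$
$v{\left(X,I \right)} = -4094 + 47 X$ ($v{\left(X,I \right)} = -5 + \left(-87 + X\right) \left(-2 + 49\right) = -5 + \left(-87 + X\right) 47 = -5 + \left(-4089 + 47 X\right) = -4094 + 47 X$)
$\left(Y{\left(156 \right)} + v{\left(-24,Z \right)}\right) - 24538 = \left(- \frac{1}{111} + \left(-4094 + 47 \left(-24\right)\right)\right) - 24538 = \left(- \frac{1}{111} - 5222\right) - 24538 = - \frac{579643}{111} - 24538 = - \frac{3303361}{111}$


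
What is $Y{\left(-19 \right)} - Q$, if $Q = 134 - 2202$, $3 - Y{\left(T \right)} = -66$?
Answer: $2137$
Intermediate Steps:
$Y{\left(T \right)} = 69$ ($Y{\left(T \right)} = 3 - -66 = 3 + 66 = 69$)
$Q = -2068$
$Y{\left(-19 \right)} - Q = 69 - -2068 = 69 + 2068 = 2137$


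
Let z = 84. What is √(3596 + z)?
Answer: 4*√230 ≈ 60.663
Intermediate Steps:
√(3596 + z) = √(3596 + 84) = √3680 = 4*√230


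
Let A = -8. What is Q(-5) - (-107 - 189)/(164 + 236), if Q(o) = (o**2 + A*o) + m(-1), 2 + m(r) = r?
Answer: 3137/50 ≈ 62.740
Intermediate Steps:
m(r) = -2 + r
Q(o) = -3 + o**2 - 8*o (Q(o) = (o**2 - 8*o) + (-2 - 1) = (o**2 - 8*o) - 3 = -3 + o**2 - 8*o)
Q(-5) - (-107 - 189)/(164 + 236) = (-3 + (-5)**2 - 8*(-5)) - (-107 - 189)/(164 + 236) = (-3 + 25 + 40) - (-296)/400 = 62 - (-296)/400 = 62 - 1*(-37/50) = 62 + 37/50 = 3137/50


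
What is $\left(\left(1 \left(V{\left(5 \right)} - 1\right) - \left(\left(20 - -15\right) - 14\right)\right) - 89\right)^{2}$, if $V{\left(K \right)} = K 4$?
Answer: $8281$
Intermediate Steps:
$V{\left(K \right)} = 4 K$
$\left(\left(1 \left(V{\left(5 \right)} - 1\right) - \left(\left(20 - -15\right) - 14\right)\right) - 89\right)^{2} = \left(\left(1 \left(4 \cdot 5 - 1\right) - \left(\left(20 - -15\right) - 14\right)\right) - 89\right)^{2} = \left(\left(1 \left(20 - 1\right) - \left(\left(20 + 15\right) - 14\right)\right) - 89\right)^{2} = \left(\left(1 \cdot 19 - \left(35 - 14\right)\right) - 89\right)^{2} = \left(\left(19 - 21\right) - 89\right)^{2} = \left(-2 - 89\right)^{2} = \left(-91\right)^{2} = 8281$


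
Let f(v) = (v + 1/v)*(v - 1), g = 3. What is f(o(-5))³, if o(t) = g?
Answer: 8000/27 ≈ 296.30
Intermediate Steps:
o(t) = 3
f(v) = (-1 + v)*(v + 1/v) (f(v) = (v + 1/v)*(-1 + v) = (-1 + v)*(v + 1/v))
f(o(-5))³ = (1 + 3² - 1*3 - 1/3)³ = (1 + 9 - 3 - 1*⅓)³ = (1 + 9 - 3 - ⅓)³ = (20/3)³ = 8000/27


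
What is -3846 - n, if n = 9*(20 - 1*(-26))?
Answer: -4260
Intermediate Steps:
n = 414 (n = 9*(20 + 26) = 9*46 = 414)
-3846 - n = -3846 - 1*414 = -3846 - 414 = -4260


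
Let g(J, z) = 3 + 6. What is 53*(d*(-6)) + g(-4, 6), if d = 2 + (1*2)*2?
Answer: -1899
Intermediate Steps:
g(J, z) = 9
d = 6 (d = 2 + 2*2 = 2 + 4 = 6)
53*(d*(-6)) + g(-4, 6) = 53*(6*(-6)) + 9 = 53*(-36) + 9 = -1908 + 9 = -1899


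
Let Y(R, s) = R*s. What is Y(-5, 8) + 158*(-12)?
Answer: -1936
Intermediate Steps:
Y(-5, 8) + 158*(-12) = -5*8 + 158*(-12) = -40 - 1896 = -1936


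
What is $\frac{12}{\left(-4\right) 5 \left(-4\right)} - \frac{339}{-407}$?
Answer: $\frac{8001}{8140} \approx 0.98292$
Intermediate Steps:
$\frac{12}{\left(-4\right) 5 \left(-4\right)} - \frac{339}{-407} = \frac{12}{\left(-20\right) \left(-4\right)} - - \frac{339}{407} = \frac{12}{80} + \frac{339}{407} = 12 \cdot \frac{1}{80} + \frac{339}{407} = \frac{3}{20} + \frac{339}{407} = \frac{8001}{8140}$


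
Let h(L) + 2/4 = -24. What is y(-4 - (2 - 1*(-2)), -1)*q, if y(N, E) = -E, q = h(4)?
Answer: -49/2 ≈ -24.500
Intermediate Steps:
h(L) = -49/2 (h(L) = -½ - 24 = -49/2)
q = -49/2 ≈ -24.500
y(-4 - (2 - 1*(-2)), -1)*q = -1*(-1)*(-49/2) = 1*(-49/2) = -49/2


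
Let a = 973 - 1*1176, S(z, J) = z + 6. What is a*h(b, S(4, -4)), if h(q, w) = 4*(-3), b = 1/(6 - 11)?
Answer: 2436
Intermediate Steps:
S(z, J) = 6 + z
b = -⅕ (b = 1/(-5) = -⅕ ≈ -0.20000)
h(q, w) = -12
a = -203 (a = 973 - 1176 = -203)
a*h(b, S(4, -4)) = -203*(-12) = 2436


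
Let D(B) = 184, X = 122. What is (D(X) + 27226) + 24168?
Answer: 51578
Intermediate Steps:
(D(X) + 27226) + 24168 = (184 + 27226) + 24168 = 27410 + 24168 = 51578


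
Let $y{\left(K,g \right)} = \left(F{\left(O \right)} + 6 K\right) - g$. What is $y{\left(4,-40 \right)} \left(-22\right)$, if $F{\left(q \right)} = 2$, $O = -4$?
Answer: $-1452$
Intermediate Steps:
$y{\left(K,g \right)} = 2 - g + 6 K$ ($y{\left(K,g \right)} = \left(2 + 6 K\right) - g = 2 - g + 6 K$)
$y{\left(4,-40 \right)} \left(-22\right) = \left(2 - -40 + 6 \cdot 4\right) \left(-22\right) = \left(2 + 40 + 24\right) \left(-22\right) = 66 \left(-22\right) = -1452$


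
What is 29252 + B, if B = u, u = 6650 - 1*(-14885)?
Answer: 50787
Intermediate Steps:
u = 21535 (u = 6650 + 14885 = 21535)
B = 21535
29252 + B = 29252 + 21535 = 50787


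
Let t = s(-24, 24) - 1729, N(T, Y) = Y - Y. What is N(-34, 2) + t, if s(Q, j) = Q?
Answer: -1753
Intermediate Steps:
N(T, Y) = 0
t = -1753 (t = -24 - 1729 = -1753)
N(-34, 2) + t = 0 - 1753 = -1753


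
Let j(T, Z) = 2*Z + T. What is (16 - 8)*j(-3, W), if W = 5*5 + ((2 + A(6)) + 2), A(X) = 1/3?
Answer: 1336/3 ≈ 445.33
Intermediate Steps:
A(X) = 1/3
W = 88/3 (W = 5*5 + ((2 + 1/3) + 2) = 25 + (7/3 + 2) = 25 + 13/3 = 88/3 ≈ 29.333)
j(T, Z) = T + 2*Z
(16 - 8)*j(-3, W) = (16 - 8)*(-3 + 2*(88/3)) = 8*(-3 + 176/3) = 8*(167/3) = 1336/3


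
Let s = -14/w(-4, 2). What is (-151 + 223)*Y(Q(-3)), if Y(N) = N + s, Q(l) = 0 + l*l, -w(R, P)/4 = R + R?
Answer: 1233/2 ≈ 616.50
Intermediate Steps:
w(R, P) = -8*R (w(R, P) = -4*(R + R) = -8*R)
Q(l) = l² (Q(l) = 0 + l² = l²)
s = -7/16 (s = -14/((-8*(-4))) = -14/32 = -14*1/32 = -7/16 ≈ -0.43750)
Y(N) = -7/16 + N (Y(N) = N - 7/16 = -7/16 + N)
(-151 + 223)*Y(Q(-3)) = (-151 + 223)*(-7/16 + (-3)²) = 72*(-7/16 + 9) = 72*(137/16) = 1233/2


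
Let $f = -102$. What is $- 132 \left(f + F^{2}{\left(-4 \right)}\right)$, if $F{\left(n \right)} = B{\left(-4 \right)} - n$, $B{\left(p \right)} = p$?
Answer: $13464$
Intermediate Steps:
$F{\left(n \right)} = -4 - n$
$- 132 \left(f + F^{2}{\left(-4 \right)}\right) = - 132 \left(-102 + \left(-4 - -4\right)^{2}\right) = - 132 \left(-102 + \left(-4 + 4\right)^{2}\right) = - 132 \left(-102 + 0^{2}\right) = - 132 \left(-102 + 0\right) = \left(-132\right) \left(-102\right) = 13464$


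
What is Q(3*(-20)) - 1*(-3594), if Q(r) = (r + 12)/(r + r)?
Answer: 17972/5 ≈ 3594.4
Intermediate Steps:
Q(r) = (12 + r)/(2*r) (Q(r) = (12 + r)/((2*r)) = (12 + r)*(1/(2*r)) = (12 + r)/(2*r))
Q(3*(-20)) - 1*(-3594) = (12 + 3*(-20))/(2*((3*(-20)))) - 1*(-3594) = (½)*(12 - 60)/(-60) + 3594 = (½)*(-1/60)*(-48) + 3594 = ⅖ + 3594 = 17972/5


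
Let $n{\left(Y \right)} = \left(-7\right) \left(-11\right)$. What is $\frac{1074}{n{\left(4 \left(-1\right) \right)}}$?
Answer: $\frac{1074}{77} \approx 13.948$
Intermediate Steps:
$n{\left(Y \right)} = 77$
$\frac{1074}{n{\left(4 \left(-1\right) \right)}} = \frac{1074}{77}$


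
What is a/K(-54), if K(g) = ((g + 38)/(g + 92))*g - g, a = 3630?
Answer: 11495/243 ≈ 47.305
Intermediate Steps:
K(g) = -g + g*(38 + g)/(92 + g) (K(g) = ((38 + g)/(92 + g))*g - g = g*(38 + g)/(92 + g) - g = -g + g*(38 + g)/(92 + g))
a/K(-54) = 3630/((-54*(-54)/(92 - 54))) = 3630/((-54*(-54)/38)) = 3630/((-54*(-54)*1/38)) = 3630/(1458/19) = 3630*(19/1458) = 11495/243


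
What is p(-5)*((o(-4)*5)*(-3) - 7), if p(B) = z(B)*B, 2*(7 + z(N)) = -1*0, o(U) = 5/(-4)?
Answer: 1645/4 ≈ 411.25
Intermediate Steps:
o(U) = -5/4 (o(U) = 5*(-¼) = -5/4)
z(N) = -7 (z(N) = -7 + (-1*0)/2 = -7 + (½)*0 = -7 + 0 = -7)
p(B) = -7*B
p(-5)*((o(-4)*5)*(-3) - 7) = (-7*(-5))*(-5/4*5*(-3) - 7) = 35*(-25/4*(-3) - 7) = 35*(75/4 - 7) = 35*(47/4) = 1645/4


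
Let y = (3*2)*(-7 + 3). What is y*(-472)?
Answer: 11328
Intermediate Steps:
y = -24 (y = 6*(-4) = -24)
y*(-472) = -24*(-472) = 11328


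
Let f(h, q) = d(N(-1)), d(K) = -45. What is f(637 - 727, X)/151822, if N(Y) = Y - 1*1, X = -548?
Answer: -45/151822 ≈ -0.00029640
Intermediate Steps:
N(Y) = -1 + Y (N(Y) = Y - 1 = -1 + Y)
f(h, q) = -45
f(637 - 727, X)/151822 = -45/151822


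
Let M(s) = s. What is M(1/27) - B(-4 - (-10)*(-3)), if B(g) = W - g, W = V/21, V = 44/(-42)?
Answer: -44867/1323 ≈ -33.913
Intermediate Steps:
V = -22/21 (V = 44*(-1/42) = -22/21 ≈ -1.0476)
W = -22/441 (W = -22/21/21 = -22/21*1/21 = -22/441 ≈ -0.049887)
B(g) = -22/441 - g
M(1/27) - B(-4 - (-10)*(-3)) = 1/27 - (-22/441 - (-4 - (-10)*(-3))) = 1/27 - (-22/441 - (-4 - 2*15)) = 1/27 - (-22/441 - (-4 - 30)) = 1/27 - (-22/441 - 1*(-34)) = 1/27 - (-22/441 + 34) = 1/27 - 1*14972/441 = 1/27 - 14972/441 = -44867/1323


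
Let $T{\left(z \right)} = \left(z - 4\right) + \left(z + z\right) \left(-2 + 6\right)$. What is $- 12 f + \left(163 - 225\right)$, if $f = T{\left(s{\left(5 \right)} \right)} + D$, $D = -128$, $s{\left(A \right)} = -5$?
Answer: $2062$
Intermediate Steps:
$T{\left(z \right)} = -4 + 9 z$ ($T{\left(z \right)} = \left(-4 + z\right) + 2 z 4 = \left(-4 + z\right) + 8 z = -4 + 9 z$)
$f = -177$ ($f = \left(-4 + 9 \left(-5\right)\right) - 128 = \left(-4 - 45\right) - 128 = -49 - 128 = -177$)
$- 12 f + \left(163 - 225\right) = \left(-12\right) \left(-177\right) + \left(163 - 225\right) = 2124 + \left(163 - 225\right) = 2124 - 62 = 2062$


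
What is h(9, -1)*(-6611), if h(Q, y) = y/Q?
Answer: 6611/9 ≈ 734.56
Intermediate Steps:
h(9, -1)*(-6611) = -1/9*(-6611) = -1*⅑*(-6611) = -⅑*(-6611) = 6611/9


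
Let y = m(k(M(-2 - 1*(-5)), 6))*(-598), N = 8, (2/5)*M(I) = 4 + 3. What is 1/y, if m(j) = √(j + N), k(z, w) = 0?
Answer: -√2/2392 ≈ -0.00059123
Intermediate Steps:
M(I) = 35/2 (M(I) = 5*(4 + 3)/2 = (5/2)*7 = 35/2)
m(j) = √(8 + j) (m(j) = √(j + 8) = √(8 + j))
y = -1196*√2 (y = √(8 + 0)*(-598) = √8*(-598) = (2*√2)*(-598) = -1196*√2 ≈ -1691.4)
1/y = 1/(-1196*√2) = -√2/2392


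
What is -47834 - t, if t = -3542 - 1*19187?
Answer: -25105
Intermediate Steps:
t = -22729 (t = -3542 - 19187 = -22729)
-47834 - t = -47834 - 1*(-22729) = -47834 + 22729 = -25105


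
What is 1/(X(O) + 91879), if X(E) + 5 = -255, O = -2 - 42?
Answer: 1/91619 ≈ 1.0915e-5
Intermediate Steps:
O = -44
X(E) = -260 (X(E) = -5 - 255 = -260)
1/(X(O) + 91879) = 1/(-260 + 91879) = 1/91619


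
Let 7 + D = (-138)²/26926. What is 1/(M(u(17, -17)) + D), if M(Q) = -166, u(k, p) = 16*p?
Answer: -13463/2319577 ≈ -0.0058041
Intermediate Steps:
D = -84719/13463 (D = -7 + (-138)²/26926 = -7 + 19044*(1/26926) = -7 + 9522/13463 = -84719/13463 ≈ -6.2927)
1/(M(u(17, -17)) + D) = 1/(-166 - 84719/13463) = 1/(-2319577/13463) = -13463/2319577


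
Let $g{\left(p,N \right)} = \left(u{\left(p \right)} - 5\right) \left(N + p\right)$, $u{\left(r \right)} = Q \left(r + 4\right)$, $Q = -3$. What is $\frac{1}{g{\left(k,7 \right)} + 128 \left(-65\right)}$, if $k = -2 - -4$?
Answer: $- \frac{1}{8527} \approx -0.00011727$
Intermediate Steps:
$u{\left(r \right)} = -12 - 3 r$ ($u{\left(r \right)} = - 3 \left(r + 4\right) = - 3 \left(4 + r\right) = -12 - 3 r$)
$k = 2$ ($k = -2 + 4 = 2$)
$g{\left(p,N \right)} = \left(-17 - 3 p\right) \left(N + p\right)$ ($g{\left(p,N \right)} = \left(\left(-12 - 3 p\right) - 5\right) \left(N + p\right) = \left(-17 - 3 p\right) \left(N + p\right)$)
$\frac{1}{g{\left(k,7 \right)} + 128 \left(-65\right)} = \frac{1}{\left(\left(-17\right) 7 - 34 - 3 \cdot 2^{2} - 21 \cdot 2\right) + 128 \left(-65\right)} = \frac{1}{\left(-119 - 34 - 12 - 42\right) - 8320} = \frac{1}{-207 - 8320} = \frac{1}{-8527} = - \frac{1}{8527}$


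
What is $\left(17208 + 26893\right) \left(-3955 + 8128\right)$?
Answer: $184033473$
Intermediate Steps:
$\left(17208 + 26893\right) \left(-3955 + 8128\right) = 44101 \cdot 4173 = 184033473$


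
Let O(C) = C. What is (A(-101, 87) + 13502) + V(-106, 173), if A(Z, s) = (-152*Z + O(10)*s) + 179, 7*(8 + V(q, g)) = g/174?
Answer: 36412283/1218 ≈ 29895.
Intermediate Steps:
V(q, g) = -8 + g/1218 (V(q, g) = -8 + (g/174)/7 = -8 + g/1218)
A(Z, s) = 179 - 152*Z + 10*s (A(Z, s) = (-152*Z + 10*s) + 179 = 179 - 152*Z + 10*s)
(A(-101, 87) + 13502) + V(-106, 173) = ((179 - 152*(-101) + 10*87) + 13502) + (-8 + (1/1218)*173) = ((179 + 15352 + 870) + 13502) + (-8 + 173/1218) = (16401 + 13502) - 9571/1218 = 29903 - 9571/1218 = 36412283/1218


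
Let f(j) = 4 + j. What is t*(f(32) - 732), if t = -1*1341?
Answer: 933336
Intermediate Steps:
t = -1341
t*(f(32) - 732) = -1341*((4 + 32) - 732) = -1341*(36 - 732) = -1341*(-696) = 933336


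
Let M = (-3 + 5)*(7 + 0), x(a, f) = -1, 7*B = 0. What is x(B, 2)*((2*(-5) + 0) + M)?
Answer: -4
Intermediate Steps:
B = 0 (B = (⅐)*0 = 0)
M = 14 (M = 2*7 = 14)
x(B, 2)*((2*(-5) + 0) + M) = -((2*(-5) + 0) + 14) = -((-10 + 0) + 14) = -(-10 + 14) = -1*4 = -4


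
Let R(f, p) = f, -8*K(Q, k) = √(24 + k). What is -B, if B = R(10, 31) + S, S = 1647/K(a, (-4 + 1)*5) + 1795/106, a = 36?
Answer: 462697/106 ≈ 4365.1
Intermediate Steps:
K(Q, k) = -√(24 + k)/8
S = -463757/106 (S = 1647/((-√(24 + (-4 + 1)*5)/8)) + 1795/106 = 1647/((-√(24 - 3*5)/8)) + 1795*(1/106) = 1647/((-√(24 - 15)/8)) + 1795/106 = 1647/((-√9/8)) + 1795/106 = 1647/((-⅛*3)) + 1795/106 = 1647/(-3/8) + 1795/106 = 1647*(-8/3) + 1795/106 = -4392 + 1795/106 = -463757/106 ≈ -4375.1)
B = -462697/106 (B = 10 - 463757/106 = -462697/106 ≈ -4365.1)
-B = -1*(-462697/106) = 462697/106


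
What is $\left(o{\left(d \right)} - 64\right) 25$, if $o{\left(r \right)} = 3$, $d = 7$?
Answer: $-1525$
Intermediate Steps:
$\left(o{\left(d \right)} - 64\right) 25 = \left(3 - 64\right) 25 = \left(-61\right) 25 = -1525$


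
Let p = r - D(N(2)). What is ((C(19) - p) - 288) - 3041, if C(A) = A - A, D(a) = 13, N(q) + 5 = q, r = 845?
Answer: -4161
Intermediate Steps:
N(q) = -5 + q
C(A) = 0
p = 832 (p = 845 - 1*13 = 845 - 13 = 832)
((C(19) - p) - 288) - 3041 = ((0 - 1*832) - 288) - 3041 = ((0 - 832) - 288) - 3041 = (-832 - 288) - 3041 = -1120 - 3041 = -4161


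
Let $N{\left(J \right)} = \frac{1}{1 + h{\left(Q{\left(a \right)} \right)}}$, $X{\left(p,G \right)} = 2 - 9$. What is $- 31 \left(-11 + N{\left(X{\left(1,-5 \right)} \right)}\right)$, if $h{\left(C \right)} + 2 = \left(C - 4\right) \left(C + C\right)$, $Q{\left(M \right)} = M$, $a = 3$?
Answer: $\frac{2418}{7} \approx 345.43$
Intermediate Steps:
$h{\left(C \right)} = -2 + 2 C \left(-4 + C\right)$ ($h{\left(C \right)} = -2 + \left(C - 4\right) \left(C + C\right) = -2 + \left(-4 + C\right) 2 C = -2 + 2 C \left(-4 + C\right)$)
$X{\left(p,G \right)} = -7$ ($X{\left(p,G \right)} = 2 - 9 = -7$)
$N{\left(J \right)} = - \frac{1}{7}$ ($N{\left(J \right)} = \frac{1}{1 - \left(26 - 18\right)} = \frac{1}{1 - 8} = \frac{1}{-7} = - \frac{1}{7}$)
$- 31 \left(-11 + N{\left(X{\left(1,-5 \right)} \right)}\right) = - 31 \left(-11 - \frac{1}{7}\right) = \left(-31\right) \left(- \frac{78}{7}\right) = \frac{2418}{7}$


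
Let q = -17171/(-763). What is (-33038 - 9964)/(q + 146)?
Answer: -4687218/18367 ≈ -255.20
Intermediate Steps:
q = 2453/109 (q = -17171*(-1/763) = 2453/109 ≈ 22.505)
(-33038 - 9964)/(q + 146) = (-33038 - 9964)/(2453/109 + 146) = -43002/18367/109 = -43002*109/18367 = -4687218/18367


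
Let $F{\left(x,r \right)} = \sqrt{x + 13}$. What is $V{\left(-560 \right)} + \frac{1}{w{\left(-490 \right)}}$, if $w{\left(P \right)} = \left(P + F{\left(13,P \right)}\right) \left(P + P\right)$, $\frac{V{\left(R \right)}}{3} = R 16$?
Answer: $- \frac{12906378239}{480148} + \frac{\sqrt{26}}{235272520} \approx -26880.0$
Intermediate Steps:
$F{\left(x,r \right)} = \sqrt{13 + x}$
$V{\left(R \right)} = 48 R$ ($V{\left(R \right)} = 3 R 16 = 3 \cdot 16 R = 48 R$)
$w{\left(P \right)} = 2 P \left(P + \sqrt{26}\right)$ ($w{\left(P \right)} = \left(P + \sqrt{13 + 13}\right) \left(P + P\right) = \left(P + \sqrt{26}\right) 2 P = 2 P \left(P + \sqrt{26}\right)$)
$V{\left(-560 \right)} + \frac{1}{w{\left(-490 \right)}} = 48 \left(-560\right) + \frac{1}{2 \left(-490\right) \left(-490 + \sqrt{26}\right)} = -26880 + \frac{1}{480200 - 980 \sqrt{26}}$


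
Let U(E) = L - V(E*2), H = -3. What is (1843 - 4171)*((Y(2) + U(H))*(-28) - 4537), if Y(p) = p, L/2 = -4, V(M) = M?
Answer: 10562136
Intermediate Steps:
L = -8 (L = 2*(-4) = -8)
U(E) = -8 - 2*E (U(E) = -8 - E*2 = -8 - 2*E)
(1843 - 4171)*((Y(2) + U(H))*(-28) - 4537) = (1843 - 4171)*((2 + (-8 - 2*(-3)))*(-28) - 4537) = -2328*((2 + (-8 + 6))*(-28) - 4537) = -2328*((2 - 2)*(-28) - 4537) = -2328*(0*(-28) - 4537) = -2328*(0 - 4537) = -2328*(-4537) = 10562136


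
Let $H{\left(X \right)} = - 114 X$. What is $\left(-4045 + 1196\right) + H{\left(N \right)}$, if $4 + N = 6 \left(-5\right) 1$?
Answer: $1027$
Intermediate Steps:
$N = -34$ ($N = -4 + 6 \left(-5\right) 1 = -4 - 30 = -34$)
$\left(-4045 + 1196\right) + H{\left(N \right)} = \left(-4045 + 1196\right) - -3876 = -2849 + 3876 = 1027$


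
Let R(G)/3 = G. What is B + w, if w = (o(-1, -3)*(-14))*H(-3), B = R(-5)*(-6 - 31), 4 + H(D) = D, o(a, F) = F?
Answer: 261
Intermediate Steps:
R(G) = 3*G
H(D) = -4 + D
B = 555 (B = (3*(-5))*(-6 - 31) = -15*(-37) = 555)
w = -294 (w = (-3*(-14))*(-4 - 3) = 42*(-7) = -294)
B + w = 555 - 294 = 261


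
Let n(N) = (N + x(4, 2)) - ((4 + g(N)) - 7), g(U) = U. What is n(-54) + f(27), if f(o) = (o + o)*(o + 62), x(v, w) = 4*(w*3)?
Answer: 4833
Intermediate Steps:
x(v, w) = 12*w (x(v, w) = 4*(3*w) = 12*w)
f(o) = 2*o*(62 + o) (f(o) = (2*o)*(62 + o) = 2*o*(62 + o))
n(N) = 27 (n(N) = (N + 12*2) - ((4 + N) - 7) = (N + 24) - (-3 + N) = (24 + N) + (3 - N) = 27)
n(-54) + f(27) = 27 + 2*27*(62 + 27) = 27 + 2*27*89 = 27 + 4806 = 4833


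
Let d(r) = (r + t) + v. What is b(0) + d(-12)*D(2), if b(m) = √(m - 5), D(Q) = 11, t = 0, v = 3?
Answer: -99 + I*√5 ≈ -99.0 + 2.2361*I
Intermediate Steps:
d(r) = 3 + r (d(r) = (r + 0) + 3 = r + 3 = 3 + r)
b(m) = √(-5 + m)
b(0) + d(-12)*D(2) = √(-5 + 0) + (3 - 12)*11 = √(-5) - 9*11 = I*√5 - 99 = -99 + I*√5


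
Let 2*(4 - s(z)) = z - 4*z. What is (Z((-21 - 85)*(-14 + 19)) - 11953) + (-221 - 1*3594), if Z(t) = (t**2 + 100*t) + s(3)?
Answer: 424281/2 ≈ 2.1214e+5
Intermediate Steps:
s(z) = 4 + 3*z/2 (s(z) = 4 - (z - 4*z)/2 = 4 - (-3)*z/2 = 4 + 3*z/2)
Z(t) = 17/2 + t**2 + 100*t (Z(t) = (t**2 + 100*t) + (4 + (3/2)*3) = (t**2 + 100*t) + (4 + 9/2) = (t**2 + 100*t) + 17/2 = 17/2 + t**2 + 100*t)
(Z((-21 - 85)*(-14 + 19)) - 11953) + (-221 - 1*3594) = ((17/2 + ((-21 - 85)*(-14 + 19))**2 + 100*((-21 - 85)*(-14 + 19))) - 11953) + (-221 - 1*3594) = ((17/2 + (-106*5)**2 + 100*(-106*5)) - 11953) + (-221 - 3594) = ((17/2 + (-530)**2 + 100*(-530)) - 11953) - 3815 = ((17/2 + 280900 - 53000) - 11953) - 3815 = (455817/2 - 11953) - 3815 = 431911/2 - 3815 = 424281/2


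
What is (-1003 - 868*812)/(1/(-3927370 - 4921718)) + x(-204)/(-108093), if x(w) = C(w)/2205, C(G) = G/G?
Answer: 1488668583214534639679/238345065 ≈ 6.2459e+12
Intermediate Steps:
C(G) = 1
x(w) = 1/2205
(-1003 - 868*812)/(1/(-3927370 - 4921718)) + x(-204)/(-108093) = (-1003 - 868*812)/(1/(-3927370 - 4921718)) + (1/2205)/(-108093) = (-1003 - 704816)/(1/(-8849088)) + (1/2205)*(-1/108093) = -705819/(-1/8849088) - 1/238345065 = -705819*(-8849088) - 1/238345065 = 6245854443072 - 1/238345065 = 1488668583214534639679/238345065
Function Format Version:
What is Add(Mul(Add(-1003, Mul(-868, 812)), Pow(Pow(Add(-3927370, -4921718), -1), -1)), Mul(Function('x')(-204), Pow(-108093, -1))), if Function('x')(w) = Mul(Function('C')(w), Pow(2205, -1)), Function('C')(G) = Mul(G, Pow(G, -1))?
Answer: Rational(1488668583214534639679, 238345065) ≈ 6.2459e+12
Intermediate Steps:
Function('C')(G) = 1
Function('x')(w) = Rational(1, 2205) (Function('x')(w) = Mul(1, Pow(2205, -1)) = Mul(1, Rational(1, 2205)) = Rational(1, 2205))
Add(Mul(Add(-1003, Mul(-868, 812)), Pow(Pow(Add(-3927370, -4921718), -1), -1)), Mul(Function('x')(-204), Pow(-108093, -1))) = Add(Mul(Add(-1003, Mul(-868, 812)), Pow(Pow(Add(-3927370, -4921718), -1), -1)), Mul(Rational(1, 2205), Pow(-108093, -1))) = Add(Mul(Add(-1003, -704816), Pow(Pow(-8849088, -1), -1)), Mul(Rational(1, 2205), Rational(-1, 108093))) = Add(Mul(-705819, Pow(Rational(-1, 8849088), -1)), Rational(-1, 238345065)) = Add(Mul(-705819, -8849088), Rational(-1, 238345065)) = Add(6245854443072, Rational(-1, 238345065)) = Rational(1488668583214534639679, 238345065)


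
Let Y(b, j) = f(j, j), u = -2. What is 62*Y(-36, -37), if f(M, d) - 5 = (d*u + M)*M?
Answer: -84568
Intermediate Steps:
f(M, d) = 5 + M*(M - 2*d) (f(M, d) = 5 + (d*(-2) + M)*M = 5 + (-2*d + M)*M = 5 + (M - 2*d)*M = 5 + M*(M - 2*d))
Y(b, j) = 5 - j² (Y(b, j) = 5 + j² - 2*j*j = 5 + j² - 2*j² = 5 - j²)
62*Y(-36, -37) = 62*(5 - 1*(-37)²) = 62*(5 - 1*1369) = 62*(5 - 1369) = 62*(-1364) = -84568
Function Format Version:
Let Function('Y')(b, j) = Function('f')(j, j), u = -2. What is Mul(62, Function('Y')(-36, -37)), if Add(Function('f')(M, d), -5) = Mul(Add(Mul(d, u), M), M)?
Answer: -84568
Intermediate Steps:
Function('f')(M, d) = Add(5, Mul(M, Add(M, Mul(-2, d)))) (Function('f')(M, d) = Add(5, Mul(Add(Mul(d, -2), M), M)) = Add(5, Mul(Add(Mul(-2, d), M), M)) = Add(5, Mul(Add(M, Mul(-2, d)), M)) = Add(5, Mul(M, Add(M, Mul(-2, d)))))
Function('Y')(b, j) = Add(5, Mul(-1, Pow(j, 2))) (Function('Y')(b, j) = Add(5, Pow(j, 2), Mul(-2, j, j)) = Add(5, Pow(j, 2), Mul(-2, Pow(j, 2))) = Add(5, Mul(-1, Pow(j, 2))))
Mul(62, Function('Y')(-36, -37)) = Mul(62, Add(5, Mul(-1, Pow(-37, 2)))) = Mul(62, Add(5, Mul(-1, 1369))) = Mul(62, Add(5, -1369)) = Mul(62, -1364) = -84568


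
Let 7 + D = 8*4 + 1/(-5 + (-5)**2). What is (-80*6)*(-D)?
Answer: 12024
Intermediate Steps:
D = 501/20 (D = -7 + (8*4 + 1/(-5 + (-5)**2)) = -7 + (32 + 1/(-5 + 25)) = -7 + (32 + 1/20) = -7 + 641/20 = 501/20 ≈ 25.050)
(-80*6)*(-D) = (-80*6)*(-1*501/20) = -480*(-501/20) = 12024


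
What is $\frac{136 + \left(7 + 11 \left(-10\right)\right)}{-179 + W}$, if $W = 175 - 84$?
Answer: $- \frac{3}{8} \approx -0.375$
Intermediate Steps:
$W = 91$
$\frac{136 + \left(7 + 11 \left(-10\right)\right)}{-179 + W} = \frac{136 + \left(7 + 11 \left(-10\right)\right)}{-179 + 91} = \frac{136 + \left(7 - 110\right)}{-88} = \left(136 - 103\right) \left(- \frac{1}{88}\right) = 33 \left(- \frac{1}{88}\right) = - \frac{3}{8}$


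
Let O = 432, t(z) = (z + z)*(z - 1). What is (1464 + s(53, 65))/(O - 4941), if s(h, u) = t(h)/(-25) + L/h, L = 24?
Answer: -1648264/5974425 ≈ -0.27589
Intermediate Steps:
t(z) = 2*z*(-1 + z) (t(z) = (2*z)*(-1 + z) = 2*z*(-1 + z))
s(h, u) = 24/h - 2*h*(-1 + h)/25 (s(h, u) = (2*h*(-1 + h))/(-25) + 24/h = (2*h*(-1 + h))*(-1/25) + 24/h = -2*h*(-1 + h)/25 + 24/h = 24/h - 2*h*(-1 + h)/25)
(1464 + s(53, 65))/(O - 4941) = (1464 + (2/25)*(300 + 53²*(1 - 1*53))/53)/(432 - 4941) = (1464 + (2/25)*(1/53)*(300 + 2809*(1 - 53)))/(-4509) = (1464 + (2/25)*(1/53)*(300 + 2809*(-52)))*(-1/4509) = (1464 + (2/25)*(1/53)*(300 - 146068))*(-1/4509) = (1464 + (2/25)*(1/53)*(-145768))*(-1/4509) = (1464 - 291536/1325)*(-1/4509) = (1648264/1325)*(-1/4509) = -1648264/5974425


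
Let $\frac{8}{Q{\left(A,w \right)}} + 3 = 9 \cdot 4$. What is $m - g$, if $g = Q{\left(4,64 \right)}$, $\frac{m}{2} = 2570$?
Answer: $\frac{169612}{33} \approx 5139.8$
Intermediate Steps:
$m = 5140$ ($m = 2 \cdot 2570 = 5140$)
$Q{\left(A,w \right)} = \frac{8}{33}$ ($Q{\left(A,w \right)} = \frac{8}{-3 + 9 \cdot 4} = \frac{8}{-3 + 36} = \frac{8}{33}$)
$g = \frac{8}{33} \approx 0.24242$
$m - g = 5140 - \frac{8}{33} = \frac{169612}{33}$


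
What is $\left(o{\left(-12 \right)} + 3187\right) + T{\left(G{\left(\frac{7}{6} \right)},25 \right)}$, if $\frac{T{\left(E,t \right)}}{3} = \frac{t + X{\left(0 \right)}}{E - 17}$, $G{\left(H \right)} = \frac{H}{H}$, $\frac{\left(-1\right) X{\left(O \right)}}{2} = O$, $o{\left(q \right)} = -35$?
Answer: $\frac{50357}{16} \approx 3147.3$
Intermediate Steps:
$X{\left(O \right)} = - 2 O$
$G{\left(H \right)} = 1$
$T{\left(E,t \right)} = \frac{3 t}{-17 + E}$ ($T{\left(E,t \right)} = 3 \frac{t - 0}{E - 17} = 3 \frac{t + 0}{-17 + E} = 3 \frac{t}{-17 + E} = \frac{3 t}{-17 + E}$)
$\left(o{\left(-12 \right)} + 3187\right) + T{\left(G{\left(\frac{7}{6} \right)},25 \right)} = \left(-35 + 3187\right) + 3 \cdot 25 \frac{1}{-17 + 1} = 3152 + 3 \cdot 25 \frac{1}{-16} = 3152 + 3 \cdot 25 \left(- \frac{1}{16}\right) = 3152 - \frac{75}{16} = \frac{50357}{16}$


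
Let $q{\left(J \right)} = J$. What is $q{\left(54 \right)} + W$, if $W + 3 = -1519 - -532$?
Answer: $-936$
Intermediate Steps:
$W = -990$ ($W = -3 - 987 = -990$)
$q{\left(54 \right)} + W = 54 - 990 = -936$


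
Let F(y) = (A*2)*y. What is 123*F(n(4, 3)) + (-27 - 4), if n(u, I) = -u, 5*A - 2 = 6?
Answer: -8027/5 ≈ -1605.4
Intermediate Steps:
A = 8/5 (A = ⅖ + (⅕)*6 = ⅖ + 6/5 = 8/5 ≈ 1.6000)
F(y) = 16*y/5 (F(y) = ((8/5)*2)*y = 16*y/5)
123*F(n(4, 3)) + (-27 - 4) = 123*(16*(-1*4)/5) + (-27 - 4) = 123*((16/5)*(-4)) - 31 = 123*(-64/5) - 31 = -7872/5 - 31 = -8027/5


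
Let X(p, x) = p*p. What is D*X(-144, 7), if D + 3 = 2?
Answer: -20736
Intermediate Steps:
X(p, x) = p**2
D = -1 (D = -3 + 2 = -1)
D*X(-144, 7) = -1*(-144)**2 = -1*20736 = -20736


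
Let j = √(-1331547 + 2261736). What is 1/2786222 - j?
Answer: 1/2786222 - √930189 ≈ -964.46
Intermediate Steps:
j = √930189 ≈ 964.46
1/2786222 - j = 1/2786222 - √930189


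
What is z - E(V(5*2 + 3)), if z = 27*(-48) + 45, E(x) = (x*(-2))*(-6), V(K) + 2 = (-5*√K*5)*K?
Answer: -1227 + 3900*√13 ≈ 12835.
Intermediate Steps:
V(K) = -2 - 25*K^(3/2) (V(K) = -2 + (-5*√K*5)*K = -2 + (-25*√K)*K = -2 - 25*K^(3/2))
E(x) = 12*x (E(x) = -2*x*(-6) = 12*x)
z = -1251 (z = -1296 + 45 = -1251)
z - E(V(5*2 + 3)) = -1251 - 12*(-2 - 25*(5*2 + 3)^(3/2)) = -1251 - 12*(-2 - 25*(10 + 3)^(3/2)) = -1251 - 12*(-2 - 325*√13) = -1251 - (-24 - 3900*√13) = -1251 + (24 + 3900*√13) = -1227 + 3900*√13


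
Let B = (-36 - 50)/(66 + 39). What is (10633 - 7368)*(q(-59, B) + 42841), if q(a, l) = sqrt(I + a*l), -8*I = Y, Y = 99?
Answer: 139875865 + 653*sqrt(6341370)/84 ≈ 1.3990e+8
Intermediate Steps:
I = -99/8 (I = -1/8*99 = -99/8 ≈ -12.375)
B = -86/105 ≈ -0.81905
q(a, l) = sqrt(-99/8 + a*l)
(10633 - 7368)*(q(-59, B) + 42841) = (10633 - 7368)*(sqrt(-198 + 16*(-59)*(-86/105))/4 + 42841) = 3265*(sqrt(-198 + 81184/105)/4 + 42841) = 3265*(sqrt(60394/105)/4 + 42841) = 3265*((sqrt(6341370)/105)/4 + 42841) = 3265*(sqrt(6341370)/420 + 42841) = 3265*(42841 + sqrt(6341370)/420) = 139875865 + 653*sqrt(6341370)/84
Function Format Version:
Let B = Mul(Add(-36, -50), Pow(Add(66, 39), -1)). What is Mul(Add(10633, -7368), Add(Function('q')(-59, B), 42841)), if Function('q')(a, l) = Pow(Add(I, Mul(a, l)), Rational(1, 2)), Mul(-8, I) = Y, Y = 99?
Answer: Add(139875865, Mul(Rational(653, 84), Pow(6341370, Rational(1, 2)))) ≈ 1.3990e+8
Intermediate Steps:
I = Rational(-99, 8) (I = Mul(Rational(-1, 8), 99) = Rational(-99, 8) ≈ -12.375)
B = Rational(-86, 105) (B = Mul(-86, Pow(105, -1)) = Mul(-86, Rational(1, 105)) = Rational(-86, 105) ≈ -0.81905)
Function('q')(a, l) = Pow(Add(Rational(-99, 8), Mul(a, l)), Rational(1, 2))
Mul(Add(10633, -7368), Add(Function('q')(-59, B), 42841)) = Mul(Add(10633, -7368), Add(Mul(Rational(1, 4), Pow(Add(-198, Mul(16, -59, Rational(-86, 105))), Rational(1, 2))), 42841)) = Mul(3265, Add(Mul(Rational(1, 4), Pow(Add(-198, Rational(81184, 105)), Rational(1, 2))), 42841)) = Mul(3265, Add(Mul(Rational(1, 4), Pow(Rational(60394, 105), Rational(1, 2))), 42841)) = Mul(3265, Add(Mul(Rational(1, 4), Mul(Rational(1, 105), Pow(6341370, Rational(1, 2)))), 42841)) = Mul(3265, Add(Mul(Rational(1, 420), Pow(6341370, Rational(1, 2))), 42841)) = Mul(3265, Add(42841, Mul(Rational(1, 420), Pow(6341370, Rational(1, 2))))) = Add(139875865, Mul(Rational(653, 84), Pow(6341370, Rational(1, 2))))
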